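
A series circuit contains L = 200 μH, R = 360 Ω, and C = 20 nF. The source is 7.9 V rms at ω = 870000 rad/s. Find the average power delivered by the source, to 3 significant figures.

157 mW

X_L = ωL = 174 Ω
X_C = 1/(ωC) = 57.5 Ω
Net reactance X = X_L − X_C = 117 Ω
Z = 360 + j117 Ω
|Z| = √(360² + 117²) = 378 Ω
∠Z = arctan(117/360) = 17.9°
I = V/|Z| = 20.9 mA
P = VI cos φ = 7.9 × 0.0209 × cos(17.9°) = 157 mW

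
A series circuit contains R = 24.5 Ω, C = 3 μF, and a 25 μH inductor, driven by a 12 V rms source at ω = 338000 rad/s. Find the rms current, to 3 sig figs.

X_L = ωL = 8.45 Ω
X_C = 1/(ωC) = 0.986 Ω
Net reactance X = X_L − X_C = 7.46 Ω
Z = 24.5 + j7.46 Ω
|Z| = √(24.5² + 7.46²) = 25.6 Ω
I = V/|Z| = 12/25.6 = 469 mA

469 mA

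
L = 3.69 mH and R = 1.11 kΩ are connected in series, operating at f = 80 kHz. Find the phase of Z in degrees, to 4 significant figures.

59.10°

ω = 2πf = 502700 rad/s
X_L = ωL = 1855 Ω
Z = 1110 + j1855 Ω
|Z| = √(1110² + 1855²) = 2162 Ω
∠Z = arctan(1855/1110) = 59.10°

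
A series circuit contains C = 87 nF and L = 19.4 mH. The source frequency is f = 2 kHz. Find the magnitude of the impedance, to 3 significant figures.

671 Ω

ω = 2πf = 12570 rad/s
X_L = ωL = 244 Ω
X_C = 1/(ωC) = 915 Ω
Net reactance X = X_L − X_C = -671 Ω
Z = − j671 Ω
|Z| = √(0² + 671²) = 671 Ω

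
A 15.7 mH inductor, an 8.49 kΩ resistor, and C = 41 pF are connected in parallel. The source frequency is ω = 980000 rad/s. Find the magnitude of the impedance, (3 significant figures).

8310 Ω

X_L = ωL = 15400 Ω
X_C = 1/(ωC) = 24900 Ω
Parallel: admittances add. Y = 1/R + 1/(jωL) + jωC
Y = (0.000118 − j2.48e-05) S
|Y| = 0.000120 S → |Z| = 1/|Y| = 8310 Ω, ∠Z = −∠Y = 11.9°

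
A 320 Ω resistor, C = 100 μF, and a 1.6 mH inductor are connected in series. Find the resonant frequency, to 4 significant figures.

ω₀ = 1/√(LC) = 1/√(0.0016 × 0.0001) = 2500 rad/s
f₀ = ω₀/(2π) = 397.9 Hz

397.9 Hz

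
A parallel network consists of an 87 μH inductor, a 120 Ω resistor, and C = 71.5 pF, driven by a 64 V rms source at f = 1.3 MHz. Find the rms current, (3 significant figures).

536 mA

ω = 2πf = 8.168e+06 rad/s
X_L = ωL = 711 Ω
X_C = 1/(ωC) = 1710 Ω
Parallel: admittances add. Y = 1/R + 1/(jωL) + jωC
Y = (0.00833 − j0.000823) S
|Y| = 0.00837 S → |Z| = 1/|Y| = 119 Ω, ∠Z = −∠Y = 5.64°
I = V/|Z| = 64/119 = 536 mA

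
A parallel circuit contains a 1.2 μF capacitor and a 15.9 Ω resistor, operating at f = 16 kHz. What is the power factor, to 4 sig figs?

0.4623

ω = 2πf = 100500 rad/s
X_C = 1/(ωC) = 8.289 Ω
Parallel: admittances add. Y = 1/R + jωC
Y = (0.06289 + j0.1206) S
|Y| = 0.1360 S → |Z| = 1/|Y| = 7.350 Ω, ∠Z = −∠Y = -62.47°
cos φ = cos(-62.47°) = 0.4623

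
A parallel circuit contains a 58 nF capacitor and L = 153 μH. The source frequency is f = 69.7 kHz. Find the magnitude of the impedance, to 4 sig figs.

ω = 2πf = 437900 rad/s
X_L = ωL = 67.00 Ω
X_C = 1/(ωC) = 39.37 Ω
Parallel: admittances add. Y = 1/(jωL) + jωC
Y = (0 + j0.01048) S
|Y| = 0.01048 S → |Z| = 1/|Y| = 95.46 Ω, ∠Z = −∠Y = -90.00°

95.46 Ω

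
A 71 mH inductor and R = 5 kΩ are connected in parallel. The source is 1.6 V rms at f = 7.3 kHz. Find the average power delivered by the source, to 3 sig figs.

ω = 2πf = 45870 rad/s
X_L = ωL = 3260 Ω
Parallel: admittances add. Y = 1/R + 1/(jωL)
Y = (0.000200 − j0.000307) S
|Y| = 0.000366 S → |Z| = 1/|Y| = 2730 Ω, ∠Z = −∠Y = 56.9°
I = V/|Z| = 586 μA
P = VI cos φ = 1.6 × 0.000586 × cos(56.9°) = 512 μW

512 μW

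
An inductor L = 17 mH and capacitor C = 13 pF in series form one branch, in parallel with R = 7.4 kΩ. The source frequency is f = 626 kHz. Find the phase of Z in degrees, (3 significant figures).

ω = 2πf = 3.933e+06 rad/s
X_L = ωL = 66900 Ω
X_C = 1/(ωC) = 19600 Ω
Branch 1: Z₁ = R = 7400 Ω
Branch 2 (series LC): Z₂ = j(X_L − X_C) = j47300 Ω
Parallel: Z = Z₁Z₂/(Z₁+Z₂), |Z| = 7310 Ω, ∠Z = 8.89°

8.89°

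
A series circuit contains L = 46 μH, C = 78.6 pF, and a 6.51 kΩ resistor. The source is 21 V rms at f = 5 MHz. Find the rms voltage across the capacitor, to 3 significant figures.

ω = 2πf = 3.142e+07 rad/s
X_L = ωL = 1450 Ω
X_C = 1/(ωC) = 405 Ω
Net reactance X = X_L − X_C = 1040 Ω
Z = 6510 + j1040 Ω
|Z| = √(6510² + 1040²) = 6590 Ω
I = V/|Z| = 3.19 mA
V_C = I·|Z_C| = 0.00319 × 405 = 1.29 V

1.29 V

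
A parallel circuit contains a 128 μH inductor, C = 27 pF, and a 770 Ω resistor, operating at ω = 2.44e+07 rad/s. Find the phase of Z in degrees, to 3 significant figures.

X_L = ωL = 3120 Ω
X_C = 1/(ωC) = 1520 Ω
Parallel: admittances add. Y = 1/R + 1/(jωL) + jωC
Y = (0.00130 + j0.000339) S
|Y| = 0.00134 S → |Z| = 1/|Y| = 745 Ω, ∠Z = −∠Y = -14.6°

-14.6°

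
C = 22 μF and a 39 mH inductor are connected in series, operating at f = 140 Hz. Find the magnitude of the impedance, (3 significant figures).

17.4 Ω

ω = 2πf = 879.6 rad/s
X_L = ωL = 34.3 Ω
X_C = 1/(ωC) = 51.7 Ω
Net reactance X = X_L − X_C = -17.4 Ω
Z = − j17.4 Ω
|Z| = √(0² + 17.4²) = 17.4 Ω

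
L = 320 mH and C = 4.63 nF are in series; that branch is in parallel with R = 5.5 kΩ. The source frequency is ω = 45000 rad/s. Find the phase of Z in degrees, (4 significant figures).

29.81°

X_L = ωL = 14400 Ω
X_C = 1/(ωC) = 4800 Ω
Branch 1: Z₁ = R = 5500 Ω
Branch 2 (series LC): Z₂ = j(X_L − X_C) = j9600 Ω
Parallel: Z = Z₁Z₂/(Z₁+Z₂), |Z| = 4772 Ω, ∠Z = 29.81°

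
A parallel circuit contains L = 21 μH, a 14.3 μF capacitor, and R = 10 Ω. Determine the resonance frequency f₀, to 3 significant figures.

ω₀ = 1/√(LC) = 1/√(2.1e-05 × 1.43e-05) = 57710 rad/s
f₀ = ω₀/(2π) = 9.18 kHz

9.18 kHz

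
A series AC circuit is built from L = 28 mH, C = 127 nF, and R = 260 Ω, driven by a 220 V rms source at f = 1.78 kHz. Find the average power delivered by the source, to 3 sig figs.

ω = 2πf = 11180 rad/s
X_L = ωL = 313 Ω
X_C = 1/(ωC) = 704 Ω
Net reactance X = X_L − X_C = -391 Ω
Z = 260 − j391 Ω
|Z| = √(260² + 391²) = 469 Ω
∠Z = arctan(-391/260) = -56.4°
I = V/|Z| = 469 mA
P = VI cos φ = 220 × 0.469 × cos(-56.4°) = 57.1 W

57.1 W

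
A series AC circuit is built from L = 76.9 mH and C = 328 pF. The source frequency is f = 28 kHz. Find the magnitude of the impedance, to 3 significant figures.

ω = 2πf = 175900 rad/s
X_L = ωL = 13500 Ω
X_C = 1/(ωC) = 17300 Ω
Net reactance X = X_L − X_C = -3800 Ω
Z = − j3800 Ω
|Z| = √(0² + 3800²) = 3800 Ω

3800 Ω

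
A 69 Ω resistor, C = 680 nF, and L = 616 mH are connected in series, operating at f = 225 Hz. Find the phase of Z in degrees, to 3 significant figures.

ω = 2πf = 1414 rad/s
X_L = ωL = 871 Ω
X_C = 1/(ωC) = 1040 Ω
Net reactance X = X_L − X_C = -169 Ω
Z = 69.0 − j169 Ω
|Z| = √(69.0² + 169²) = 183 Ω
∠Z = arctan(-169/69.0) = -67.8°

-67.8°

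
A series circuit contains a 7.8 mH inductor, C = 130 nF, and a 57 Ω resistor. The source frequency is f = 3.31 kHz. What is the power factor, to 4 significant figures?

ω = 2πf = 20800 rad/s
X_L = ωL = 162.2 Ω
X_C = 1/(ωC) = 369.9 Ω
Net reactance X = X_L − X_C = -207.7 Ω
Z = 57.00 − j207.7 Ω
|Z| = √(57.00² + 207.7²) = 215.3 Ω
∠Z = arctan(-207.7/57.00) = -74.65°
cos φ = cos(-74.65°) = 0.2647

0.2647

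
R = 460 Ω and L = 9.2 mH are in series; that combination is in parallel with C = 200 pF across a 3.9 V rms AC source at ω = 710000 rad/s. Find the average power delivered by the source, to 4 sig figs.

163.2 μW

X_L = ωL = 6532 Ω
X_C = 1/(ωC) = 7042 Ω
Branch 1 (R+jX_L): Z₁ = 460.0 + j6532 Ω, |Z₁| = 6548 Ω
Branch 2 (−jX_C): Z₂ = −j7042 Ω
Parallel: Z = Z₁Z₂/(Z₁+Z₂), |Z| = 67120 Ω, ∠Z = 43.94°
I = V/|Z| = 58.10 μA
P = VI cos φ = 3.9 × 5.81e-05 × cos(43.94°) = 163.2 μW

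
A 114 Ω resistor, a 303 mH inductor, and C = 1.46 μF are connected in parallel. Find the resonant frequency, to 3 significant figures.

239 Hz

ω₀ = 1/√(LC) = 1/√(0.303 × 1.46e-06) = 1503 rad/s
f₀ = ω₀/(2π) = 239 Hz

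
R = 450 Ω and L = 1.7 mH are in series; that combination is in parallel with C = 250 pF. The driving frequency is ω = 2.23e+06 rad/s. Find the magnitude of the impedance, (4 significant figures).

X_L = ωL = 3791 Ω
X_C = 1/(ωC) = 1794 Ω
Branch 1 (R+jX_L): Z₁ = 450.0 + j3791 Ω, |Z₁| = 3818 Ω
Branch 2 (−jX_C): Z₂ = −j1794 Ω
Parallel: Z = Z₁Z₂/(Z₁+Z₂), |Z| = 3345 Ω, ∠Z = -84.07°

3345 Ω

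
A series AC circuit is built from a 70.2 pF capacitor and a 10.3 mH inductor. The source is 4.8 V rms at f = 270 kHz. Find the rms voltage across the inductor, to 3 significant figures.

9.24 V

ω = 2πf = 1.696e+06 rad/s
X_L = ωL = 17500 Ω
X_C = 1/(ωC) = 8400 Ω
Net reactance X = X_L − X_C = 9080 Ω
Z = j9080 Ω
|Z| = √(0² + 9080²) = 9080 Ω
I = V/|Z| = 529 μA
V_L = I·|Z_L| = 0.000529 × 17500 = 9.24 V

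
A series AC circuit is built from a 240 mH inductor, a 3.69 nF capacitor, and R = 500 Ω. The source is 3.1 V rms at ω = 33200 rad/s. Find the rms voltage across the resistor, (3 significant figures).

X_L = ωL = 7970 Ω
X_C = 1/(ωC) = 8160 Ω
Net reactance X = X_L − X_C = -195 Ω
Z = 500 − j195 Ω
|Z| = √(500² + 195²) = 537 Ω
I = V/|Z| = 5.78 mA
V_R = I·|Z_R| = 0.00578 × 500 = 2.89 V

2.89 V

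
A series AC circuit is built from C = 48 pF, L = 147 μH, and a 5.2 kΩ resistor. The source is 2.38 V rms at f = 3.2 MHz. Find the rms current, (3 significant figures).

ω = 2πf = 2.011e+07 rad/s
X_L = ωL = 2960 Ω
X_C = 1/(ωC) = 1040 Ω
Net reactance X = X_L − X_C = 1920 Ω
Z = 5200 + j1920 Ω
|Z| = √(5200² + 1920²) = 5540 Ω
I = V/|Z| = 2.38/5540 = 429 μA

429 μA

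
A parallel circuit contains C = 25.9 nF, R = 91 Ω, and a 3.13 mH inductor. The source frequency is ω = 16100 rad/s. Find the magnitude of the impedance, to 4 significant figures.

44.80 Ω

X_L = ωL = 50.39 Ω
X_C = 1/(ωC) = 2398 Ω
Parallel: admittances add. Y = 1/R + 1/(jωL) + jωC
Y = (0.01099 − j0.01943) S
|Y| = 0.02232 S → |Z| = 1/|Y| = 44.80 Ω, ∠Z = −∠Y = 60.51°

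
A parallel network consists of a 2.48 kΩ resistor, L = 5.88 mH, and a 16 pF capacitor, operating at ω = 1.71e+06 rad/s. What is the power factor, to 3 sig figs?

0.984

X_L = ωL = 10100 Ω
X_C = 1/(ωC) = 36500 Ω
Parallel: admittances add. Y = 1/R + 1/(jωL) + jωC
Y = (0.000403 − j7.21e-05) S
|Y| = 0.000410 S → |Z| = 1/|Y| = 2440 Ω, ∠Z = −∠Y = 10.1°
cos φ = cos(10.1°) = 0.984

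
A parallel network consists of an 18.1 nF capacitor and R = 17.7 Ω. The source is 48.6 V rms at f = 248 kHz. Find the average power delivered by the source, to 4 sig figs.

133.4 W

ω = 2πf = 1.558e+06 rad/s
X_C = 1/(ωC) = 35.46 Ω
Parallel: admittances add. Y = 1/R + jωC
Y = (0.05650 + j0.02820) S
|Y| = 0.06315 S → |Z| = 1/|Y| = 15.84 Ω, ∠Z = −∠Y = -26.53°
I = V/|Z| = 3.069 A
P = VI cos φ = 48.6 × 3.069 × cos(-26.53°) = 133.4 W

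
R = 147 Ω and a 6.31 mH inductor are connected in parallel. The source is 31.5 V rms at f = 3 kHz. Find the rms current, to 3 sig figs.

ω = 2πf = 18850 rad/s
X_L = ωL = 119 Ω
Parallel: admittances add. Y = 1/R + 1/(jωL)
Y = (0.00680 − j0.00841) S
|Y| = 0.0108 S → |Z| = 1/|Y| = 92.5 Ω, ∠Z = −∠Y = 51.0°
I = V/|Z| = 31.5/92.5 = 341 mA

341 mA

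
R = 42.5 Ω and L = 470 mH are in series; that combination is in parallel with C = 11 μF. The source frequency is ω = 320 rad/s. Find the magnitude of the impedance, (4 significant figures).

X_L = ωL = 150.4 Ω
X_C = 1/(ωC) = 284.1 Ω
Branch 1 (R+jX_L): Z₁ = 42.50 + j150.4 Ω, |Z₁| = 156.3 Ω
Branch 2 (−jX_C): Z₂ = −j284.1 Ω
Parallel: Z = Z₁Z₂/(Z₁+Z₂), |Z| = 316.5 Ω, ∠Z = 56.59°

316.5 Ω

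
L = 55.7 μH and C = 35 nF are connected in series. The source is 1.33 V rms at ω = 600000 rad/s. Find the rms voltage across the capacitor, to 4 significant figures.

X_L = ωL = 33.42 Ω
X_C = 1/(ωC) = 47.62 Ω
Net reactance X = X_L − X_C = -14.20 Ω
Z = − j14.20 Ω
|Z| = √(0² + 14.20²) = 14.20 Ω
I = V/|Z| = 93.67 mA
V_C = I·|Z_C| = 0.09367 × 47.62 = 4.460 V

4.460 V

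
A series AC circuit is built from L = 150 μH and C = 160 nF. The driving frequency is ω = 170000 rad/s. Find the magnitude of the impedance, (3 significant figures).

11.3 Ω

X_L = ωL = 25.5 Ω
X_C = 1/(ωC) = 36.8 Ω
Net reactance X = X_L − X_C = -11.3 Ω
Z = − j11.3 Ω
|Z| = √(0² + 11.3²) = 11.3 Ω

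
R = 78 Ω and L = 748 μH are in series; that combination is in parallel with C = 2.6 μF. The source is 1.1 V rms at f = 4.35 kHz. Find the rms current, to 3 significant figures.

75.9 mA

ω = 2πf = 27330 rad/s
X_L = ωL = 20.4 Ω
X_C = 1/(ωC) = 14.1 Ω
Branch 1 (R+jX_L): Z₁ = 78.0 + j20.4 Ω, |Z₁| = 80.6 Ω
Branch 2 (−jX_C): Z₂ = −j14.1 Ω
Parallel: Z = Z₁Z₂/(Z₁+Z₂), |Z| = 14.5 Ω, ∠Z = -80.0°
I = V/|Z| = 1.1/14.5 = 75.9 mA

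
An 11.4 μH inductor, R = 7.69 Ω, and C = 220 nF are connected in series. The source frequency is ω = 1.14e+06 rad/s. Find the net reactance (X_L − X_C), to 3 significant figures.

9.01 Ω

X_L = ωL = 13.0 Ω
X_C = 1/(ωC) = 3.99 Ω
X = 13.0 − 3.99 = 9.01 Ω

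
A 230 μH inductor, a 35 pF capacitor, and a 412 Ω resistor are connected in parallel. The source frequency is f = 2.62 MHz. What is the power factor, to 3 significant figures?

0.992

ω = 2πf = 1.646e+07 rad/s
X_L = ωL = 3790 Ω
X_C = 1/(ωC) = 1740 Ω
Parallel: admittances add. Y = 1/R + 1/(jωL) + jωC
Y = (0.00243 + j0.000312) S
|Y| = 0.00245 S → |Z| = 1/|Y| = 409 Ω, ∠Z = −∠Y = -7.33°
cos φ = cos(-7.33°) = 0.992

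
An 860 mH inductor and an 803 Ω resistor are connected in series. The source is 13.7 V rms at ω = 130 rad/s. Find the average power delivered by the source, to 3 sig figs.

X_L = ωL = 112 Ω
Z = 803 + j112 Ω
|Z| = √(803² + 112²) = 811 Ω
∠Z = arctan(112/803) = 7.93°
I = V/|Z| = 16.9 mA
P = VI cos φ = 13.7 × 0.0169 × cos(7.93°) = 229 mW

229 mW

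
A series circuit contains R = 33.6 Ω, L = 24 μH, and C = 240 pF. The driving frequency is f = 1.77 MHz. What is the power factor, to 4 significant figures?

ω = 2πf = 1.112e+07 rad/s
X_L = ωL = 266.9 Ω
X_C = 1/(ωC) = 374.7 Ω
Net reactance X = X_L − X_C = -107.7 Ω
Z = 33.60 − j107.7 Ω
|Z| = √(33.60² + 107.7²) = 112.9 Ω
∠Z = arctan(-107.7/33.60) = -72.68°
cos φ = cos(-72.68°) = 0.2977

0.2977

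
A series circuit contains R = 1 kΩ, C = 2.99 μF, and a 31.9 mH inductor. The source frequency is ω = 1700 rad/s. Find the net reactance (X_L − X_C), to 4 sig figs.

X_L = ωL = 54.23 Ω
X_C = 1/(ωC) = 196.7 Ω
X = 54.23 − 196.7 = -142.5 Ω

-142.5 Ω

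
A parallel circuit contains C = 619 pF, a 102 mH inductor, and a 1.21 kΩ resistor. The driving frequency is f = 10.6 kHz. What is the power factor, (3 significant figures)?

0.992

ω = 2πf = 66600 rad/s
X_L = ωL = 6790 Ω
X_C = 1/(ωC) = 24300 Ω
Parallel: admittances add. Y = 1/R + 1/(jωL) + jωC
Y = (0.000826 − j0.000106) S
|Y| = 0.000833 S → |Z| = 1/|Y| = 1200 Ω, ∠Z = −∠Y = 7.31°
cos φ = cos(7.31°) = 0.992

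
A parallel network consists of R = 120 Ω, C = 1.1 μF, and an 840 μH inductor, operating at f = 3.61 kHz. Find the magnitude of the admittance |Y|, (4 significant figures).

ω = 2πf = 22680 rad/s
X_L = ωL = 19.05 Ω
X_C = 1/(ωC) = 40.08 Ω
Parallel: admittances add. Y = 1/R + 1/(jωL) + jωC
Y = (0.008333 − j0.02753) S
|Y| = 0.02877 S → |Z| = 1/|Y| = 34.76 Ω, ∠Z = −∠Y = 73.16°

28.77 mS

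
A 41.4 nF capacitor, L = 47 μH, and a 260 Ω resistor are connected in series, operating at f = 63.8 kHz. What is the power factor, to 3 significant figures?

ω = 2πf = 400900 rad/s
X_L = ωL = 18.8 Ω
X_C = 1/(ωC) = 60.3 Ω
Net reactance X = X_L − X_C = -41.4 Ω
Z = 260 − j41.4 Ω
|Z| = √(260² + 41.4²) = 263 Ω
∠Z = arctan(-41.4/260) = -9.05°
cos φ = cos(-9.05°) = 0.988

0.988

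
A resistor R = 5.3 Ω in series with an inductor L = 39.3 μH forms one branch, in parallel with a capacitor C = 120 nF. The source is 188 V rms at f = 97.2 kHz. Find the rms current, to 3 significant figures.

6.52 A

ω = 2πf = 610700 rad/s
X_L = ωL = 24.0 Ω
X_C = 1/(ωC) = 13.6 Ω
Branch 1 (R+jX_L): Z₁ = 5.30 + j24.0 Ω, |Z₁| = 24.6 Ω
Branch 2 (−jX_C): Z₂ = −j13.6 Ω
Parallel: Z = Z₁Z₂/(Z₁+Z₂), |Z| = 28.8 Ω, ∠Z = -75.4°
I = V/|Z| = 188/28.8 = 6.52 A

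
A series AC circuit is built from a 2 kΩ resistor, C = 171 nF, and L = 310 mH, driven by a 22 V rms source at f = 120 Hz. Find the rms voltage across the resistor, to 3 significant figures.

ω = 2πf = 754.0 rad/s
X_L = ωL = 234 Ω
X_C = 1/(ωC) = 7760 Ω
Net reactance X = X_L − X_C = -7520 Ω
Z = 2000 − j7520 Ω
|Z| = √(2000² + 7520²) = 7780 Ω
I = V/|Z| = 2.83 mA
V_R = I·|Z_R| = 0.00283 × 2000 = 5.65 V

5.65 V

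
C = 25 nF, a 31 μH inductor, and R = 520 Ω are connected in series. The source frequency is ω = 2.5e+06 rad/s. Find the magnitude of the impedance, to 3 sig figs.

X_L = ωL = 77.5 Ω
X_C = 1/(ωC) = 16.0 Ω
Net reactance X = X_L − X_C = 61.5 Ω
Z = 520 + j61.5 Ω
|Z| = √(520² + 61.5²) = 524 Ω

524 Ω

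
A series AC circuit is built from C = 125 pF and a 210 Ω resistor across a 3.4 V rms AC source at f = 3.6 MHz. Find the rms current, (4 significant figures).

8.266 mA

ω = 2πf = 2.262e+07 rad/s
X_C = 1/(ωC) = 353.7 Ω
Z = 210.0 − j353.7 Ω
|Z| = √(210.0² + 353.7²) = 411.3 Ω
I = V/|Z| = 3.4/411.3 = 8.266 mA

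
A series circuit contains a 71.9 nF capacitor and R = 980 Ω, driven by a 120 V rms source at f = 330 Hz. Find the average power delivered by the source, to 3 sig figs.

307 mW

ω = 2πf = 2073 rad/s
X_C = 1/(ωC) = 6710 Ω
Z = 980 − j6710 Ω
|Z| = √(980² + 6710²) = 6780 Ω
∠Z = arctan(-6710/980) = -81.7°
I = V/|Z| = 17.7 mA
P = VI cos φ = 120 × 0.0177 × cos(-81.7°) = 307 mW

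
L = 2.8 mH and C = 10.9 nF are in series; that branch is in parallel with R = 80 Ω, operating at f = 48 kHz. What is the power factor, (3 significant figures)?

0.989

ω = 2πf = 301600 rad/s
X_L = ωL = 844 Ω
X_C = 1/(ωC) = 304 Ω
Branch 1: Z₁ = R = 80.0 Ω
Branch 2 (series LC): Z₂ = j(X_L − X_C) = j540 Ω
Parallel: Z = Z₁Z₂/(Z₁+Z₂), |Z| = 79.1 Ω, ∠Z = 8.42°
cos φ = cos(8.42°) = 0.989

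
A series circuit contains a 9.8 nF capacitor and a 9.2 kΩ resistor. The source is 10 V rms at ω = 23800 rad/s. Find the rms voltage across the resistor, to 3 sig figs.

9.06 V

X_C = 1/(ωC) = 4290 Ω
Z = 9200 − j4290 Ω
|Z| = √(9200² + 4290²) = 10100 Ω
I = V/|Z| = 985 μA
V_R = I·|Z_R| = 0.000985 × 9200 = 9.06 V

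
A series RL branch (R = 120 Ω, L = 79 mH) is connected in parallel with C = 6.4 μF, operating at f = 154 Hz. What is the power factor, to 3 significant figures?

0.926

ω = 2πf = 967.6 rad/s
X_L = ωL = 76.4 Ω
X_C = 1/(ωC) = 161 Ω
Branch 1 (R+jX_L): Z₁ = 120 + j76.4 Ω, |Z₁| = 142 Ω
Branch 2 (−jX_C): Z₂ = −j161 Ω
Parallel: Z = Z₁Z₂/(Z₁+Z₂), |Z| = 156 Ω, ∠Z = -22.2°
cos φ = cos(-22.2°) = 0.926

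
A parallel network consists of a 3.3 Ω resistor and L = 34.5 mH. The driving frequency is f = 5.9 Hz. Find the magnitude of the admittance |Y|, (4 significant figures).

ω = 2πf = 37.07 rad/s
X_L = ωL = 1.279 Ω
Parallel: admittances add. Y = 1/R + 1/(jωL)
Y = (0.3030 − j0.7819) S
|Y| = 0.8386 S → |Z| = 1/|Y| = 1.193 Ω, ∠Z = −∠Y = 68.82°

838.6 mS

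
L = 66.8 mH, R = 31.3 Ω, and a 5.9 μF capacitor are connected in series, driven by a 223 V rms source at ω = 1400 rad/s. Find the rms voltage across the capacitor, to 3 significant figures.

648 V

X_L = ωL = 93.5 Ω
X_C = 1/(ωC) = 121 Ω
Net reactance X = X_L − X_C = -27.5 Ω
Z = 31.3 − j27.5 Ω
|Z| = √(31.3² + 27.5²) = 41.7 Ω
I = V/|Z| = 5.35 A
V_C = I·|Z_C| = 5.35 × 121 = 648 V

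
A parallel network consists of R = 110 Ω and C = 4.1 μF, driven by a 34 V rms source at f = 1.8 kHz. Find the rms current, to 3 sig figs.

ω = 2πf = 11310 rad/s
X_C = 1/(ωC) = 21.6 Ω
Parallel: admittances add. Y = 1/R + jωC
Y = (0.00909 + j0.0464) S
|Y| = 0.0473 S → |Z| = 1/|Y| = 21.2 Ω, ∠Z = −∠Y = -78.9°
I = V/|Z| = 34/21.2 = 1.61 A

1.61 A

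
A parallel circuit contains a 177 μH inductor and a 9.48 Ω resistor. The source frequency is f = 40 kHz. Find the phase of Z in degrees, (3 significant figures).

ω = 2πf = 251300 rad/s
X_L = ωL = 44.5 Ω
Parallel: admittances add. Y = 1/R + 1/(jωL)
Y = (0.105 − j0.0225) S
|Y| = 0.108 S → |Z| = 1/|Y| = 9.27 Ω, ∠Z = −∠Y = 12.0°

12.0°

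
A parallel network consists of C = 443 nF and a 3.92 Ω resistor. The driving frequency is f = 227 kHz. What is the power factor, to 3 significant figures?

ω = 2πf = 1.426e+06 rad/s
X_C = 1/(ωC) = 1.58 Ω
Parallel: admittances add. Y = 1/R + jωC
Y = (0.255 + j0.632) S
|Y| = 0.681 S → |Z| = 1/|Y| = 1.47 Ω, ∠Z = −∠Y = -68.0°
cos φ = cos(-68.0°) = 0.374

0.374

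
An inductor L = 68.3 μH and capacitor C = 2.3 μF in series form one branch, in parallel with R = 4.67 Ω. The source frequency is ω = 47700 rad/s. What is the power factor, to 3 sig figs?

0.782

X_L = ωL = 3.26 Ω
X_C = 1/(ωC) = 9.11 Ω
Branch 1: Z₁ = R = 4.67 Ω
Branch 2 (series LC): Z₂ = j(X_L − X_C) = −j5.86 Ω
Parallel: Z = Z₁Z₂/(Z₁+Z₂), |Z| = 3.65 Ω, ∠Z = -38.6°
cos φ = cos(-38.6°) = 0.782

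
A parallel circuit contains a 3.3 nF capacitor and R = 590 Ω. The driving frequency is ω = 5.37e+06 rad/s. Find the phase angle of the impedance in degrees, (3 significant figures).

X_C = 1/(ωC) = 56.4 Ω
Parallel: admittances add. Y = 1/R + jωC
Y = (0.00169 + j0.0177) S
|Y| = 0.0178 S → |Z| = 1/|Y| = 56.2 Ω, ∠Z = −∠Y = -84.5°

-84.5°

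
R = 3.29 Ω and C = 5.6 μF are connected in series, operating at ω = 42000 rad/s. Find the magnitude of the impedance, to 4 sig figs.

X_C = 1/(ωC) = 4.252 Ω
Z = 3.290 − j4.252 Ω
|Z| = √(3.290² + 4.252²) = 5.376 Ω

5.376 Ω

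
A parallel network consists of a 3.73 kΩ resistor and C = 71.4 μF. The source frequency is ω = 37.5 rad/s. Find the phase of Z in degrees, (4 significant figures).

-84.28°

X_C = 1/(ωC) = 373.5 Ω
Parallel: admittances add. Y = 1/R + jωC
Y = (0.0002681 + j0.002678) S
|Y| = 0.002691 S → |Z| = 1/|Y| = 371.6 Ω, ∠Z = −∠Y = -84.28°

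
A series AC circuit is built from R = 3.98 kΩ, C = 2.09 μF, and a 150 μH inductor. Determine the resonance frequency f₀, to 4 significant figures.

ω₀ = 1/√(LC) = 1/√(0.00015 × 2.09e-06) = 56480 rad/s
f₀ = ω₀/(2π) = 8.989 kHz

8.989 kHz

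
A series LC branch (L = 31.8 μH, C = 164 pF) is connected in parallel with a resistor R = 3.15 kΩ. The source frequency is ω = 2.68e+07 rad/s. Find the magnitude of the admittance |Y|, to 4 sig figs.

X_L = ωL = 852.2 Ω
X_C = 1/(ωC) = 227.5 Ω
Branch 1: Z₁ = R = 3150 Ω
Branch 2 (series LC): Z₂ = j(X_L − X_C) = j624.7 Ω
Parallel: Z = Z₁Z₂/(Z₁+Z₂), |Z| = 612.8 Ω, ∠Z = 78.78°
|Y| = 1/|Z| = 1.632 mS

1.632 mS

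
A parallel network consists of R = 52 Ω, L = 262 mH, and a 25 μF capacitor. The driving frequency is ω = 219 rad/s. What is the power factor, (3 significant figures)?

0.849

X_L = ωL = 57.4 Ω
X_C = 1/(ωC) = 183 Ω
Parallel: admittances add. Y = 1/R + 1/(jωL) + jωC
Y = (0.0192 − j0.0120) S
|Y| = 0.0226 S → |Z| = 1/|Y| = 44.2 Ω, ∠Z = −∠Y = 31.9°
cos φ = cos(31.9°) = 0.849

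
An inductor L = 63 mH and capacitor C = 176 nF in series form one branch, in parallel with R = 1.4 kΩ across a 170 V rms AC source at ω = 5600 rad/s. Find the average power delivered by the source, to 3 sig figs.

20.6 W

X_L = ωL = 353 Ω
X_C = 1/(ωC) = 1010 Ω
Branch 1: Z₁ = R = 1400 Ω
Branch 2 (series LC): Z₂ = j(X_L − X_C) = −j662 Ω
Parallel: Z = Z₁Z₂/(Z₁+Z₂), |Z| = 598 Ω, ∠Z = -64.7°
I = V/|Z| = 284 mA
P = VI cos φ = 170 × 0.284 × cos(-64.7°) = 20.6 W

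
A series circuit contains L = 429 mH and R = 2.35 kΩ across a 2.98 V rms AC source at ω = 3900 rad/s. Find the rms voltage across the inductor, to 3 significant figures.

1.73 V

X_L = ωL = 1670 Ω
Z = 2350 + j1670 Ω
|Z| = √(2350² + 1670²) = 2880 Ω
I = V/|Z| = 1.03 mA
V_L = I·|Z_L| = 0.00103 × 1670 = 1.73 V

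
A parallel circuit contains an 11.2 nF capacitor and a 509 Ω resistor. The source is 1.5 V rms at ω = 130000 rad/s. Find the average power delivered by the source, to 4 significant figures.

X_C = 1/(ωC) = 686.8 Ω
Parallel: admittances add. Y = 1/R + jωC
Y = (0.001965 + j0.001456) S
|Y| = 0.002445 S → |Z| = 1/|Y| = 408.9 Ω, ∠Z = −∠Y = -36.54°
I = V/|Z| = 3.668 mA
P = VI cos φ = 1.5 × 0.003668 × cos(-36.54°) = 4.420 mW

4.420 mW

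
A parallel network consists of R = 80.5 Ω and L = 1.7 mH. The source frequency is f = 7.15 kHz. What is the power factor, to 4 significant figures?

ω = 2πf = 44920 rad/s
X_L = ωL = 76.37 Ω
Parallel: admittances add. Y = 1/R + 1/(jωL)
Y = (0.01242 − j0.01309) S
|Y| = 0.01805 S → |Z| = 1/|Y| = 55.41 Ω, ∠Z = −∠Y = 46.51°
cos φ = cos(46.51°) = 0.6883

0.6883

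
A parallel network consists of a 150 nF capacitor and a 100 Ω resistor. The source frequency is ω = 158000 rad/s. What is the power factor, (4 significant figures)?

0.3888

X_C = 1/(ωC) = 42.19 Ω
Parallel: admittances add. Y = 1/R + jωC
Y = (0.01000 + j0.02370) S
|Y| = 0.02572 S → |Z| = 1/|Y| = 38.88 Ω, ∠Z = −∠Y = -67.12°
cos φ = cos(-67.12°) = 0.3888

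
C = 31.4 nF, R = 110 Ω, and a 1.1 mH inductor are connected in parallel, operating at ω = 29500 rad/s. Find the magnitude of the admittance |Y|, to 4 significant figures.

31.24 mS

X_L = ωL = 32.45 Ω
X_C = 1/(ωC) = 1080 Ω
Parallel: admittances add. Y = 1/R + 1/(jωL) + jωC
Y = (0.009091 − j0.02989) S
|Y| = 0.03124 S → |Z| = 1/|Y| = 32.01 Ω, ∠Z = −∠Y = 73.08°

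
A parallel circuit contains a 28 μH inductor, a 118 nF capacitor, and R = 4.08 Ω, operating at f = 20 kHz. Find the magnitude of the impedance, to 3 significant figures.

ω = 2πf = 125700 rad/s
X_L = ωL = 3.52 Ω
X_C = 1/(ωC) = 67.4 Ω
Parallel: admittances add. Y = 1/R + 1/(jωL) + jωC
Y = (0.245 − j0.269) S
|Y| = 0.364 S → |Z| = 1/|Y| = 2.75 Ω, ∠Z = −∠Y = 47.7°

2.75 Ω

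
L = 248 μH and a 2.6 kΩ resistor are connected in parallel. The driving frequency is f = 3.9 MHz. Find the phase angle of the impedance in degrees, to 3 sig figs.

23.2°

ω = 2πf = 2.45e+07 rad/s
X_L = ωL = 6080 Ω
Parallel: admittances add. Y = 1/R + 1/(jωL)
Y = (0.000385 − j0.000165) S
|Y| = 0.000418 S → |Z| = 1/|Y| = 2390 Ω, ∠Z = −∠Y = 23.2°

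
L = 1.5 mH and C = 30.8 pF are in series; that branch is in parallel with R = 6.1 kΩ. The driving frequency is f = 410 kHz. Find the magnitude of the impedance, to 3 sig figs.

5000 Ω

ω = 2πf = 2.576e+06 rad/s
X_L = ωL = 3860 Ω
X_C = 1/(ωC) = 12600 Ω
Branch 1: Z₁ = R = 6100 Ω
Branch 2 (series LC): Z₂ = j(X_L − X_C) = −j8740 Ω
Parallel: Z = Z₁Z₂/(Z₁+Z₂), |Z| = 5000 Ω, ∠Z = -34.9°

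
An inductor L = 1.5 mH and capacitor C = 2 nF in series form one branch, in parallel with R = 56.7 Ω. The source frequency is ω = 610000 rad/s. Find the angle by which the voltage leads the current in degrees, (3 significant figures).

X_L = ωL = 915 Ω
X_C = 1/(ωC) = 820 Ω
Branch 1: Z₁ = R = 56.7 Ω
Branch 2 (series LC): Z₂ = j(X_L − X_C) = j95.3 Ω
Parallel: Z = Z₁Z₂/(Z₁+Z₂), |Z| = 48.7 Ω, ∠Z = 30.7°

30.7°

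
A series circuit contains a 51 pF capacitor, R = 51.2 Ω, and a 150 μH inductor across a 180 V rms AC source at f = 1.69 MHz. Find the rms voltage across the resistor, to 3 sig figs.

ω = 2πf = 1.062e+07 rad/s
X_L = ωL = 1590 Ω
X_C = 1/(ωC) = 1850 Ω
Net reactance X = X_L − X_C = -254 Ω
Z = 51.2 − j254 Ω
|Z| = √(51.2² + 254²) = 259 Ω
I = V/|Z| = 695 mA
V_R = I·|Z_R| = 0.695 × 51.2 = 35.6 V

35.6 V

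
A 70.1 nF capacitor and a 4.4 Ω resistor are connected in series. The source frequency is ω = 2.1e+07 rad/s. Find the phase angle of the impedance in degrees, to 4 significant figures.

-8.776°

X_C = 1/(ωC) = 0.6793 Ω
Z = 4.400 − j0.6793 Ω
|Z| = √(4.400² + 0.6793²) = 4.452 Ω
∠Z = arctan(-0.6793/4.400) = -8.776°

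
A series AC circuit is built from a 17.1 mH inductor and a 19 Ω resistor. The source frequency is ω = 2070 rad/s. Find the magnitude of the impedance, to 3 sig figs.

40.2 Ω

X_L = ωL = 35.4 Ω
Z = 19.0 + j35.4 Ω
|Z| = √(19.0² + 35.4²) = 40.2 Ω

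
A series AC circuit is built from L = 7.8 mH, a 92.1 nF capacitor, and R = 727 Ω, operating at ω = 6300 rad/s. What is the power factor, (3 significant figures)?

X_L = ωL = 49.1 Ω
X_C = 1/(ωC) = 1720 Ω
Net reactance X = X_L − X_C = -1670 Ω
Z = 727 − j1670 Ω
|Z| = √(727² + 1670²) = 1830 Ω
∠Z = arctan(-1670/727) = -66.5°
cos φ = cos(-66.5°) = 0.398

0.398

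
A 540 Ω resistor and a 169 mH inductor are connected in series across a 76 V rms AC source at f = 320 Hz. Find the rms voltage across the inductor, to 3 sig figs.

40.5 V

ω = 2πf = 2011 rad/s
X_L = ωL = 340 Ω
Z = 540 + j340 Ω
|Z| = √(540² + 340²) = 638 Ω
I = V/|Z| = 119 mA
V_L = I·|Z_L| = 0.119 × 340 = 40.5 V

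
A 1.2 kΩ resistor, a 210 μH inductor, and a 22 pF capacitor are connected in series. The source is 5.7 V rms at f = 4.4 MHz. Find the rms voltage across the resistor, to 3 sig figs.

ω = 2πf = 2.765e+07 rad/s
X_L = ωL = 5810 Ω
X_C = 1/(ωC) = 1640 Ω
Net reactance X = X_L − X_C = 4160 Ω
Z = 1200 + j4160 Ω
|Z| = √(1200² + 4160²) = 4330 Ω
I = V/|Z| = 1.32 mA
V_R = I·|Z_R| = 0.00132 × 1200 = 1.58 V

1.58 V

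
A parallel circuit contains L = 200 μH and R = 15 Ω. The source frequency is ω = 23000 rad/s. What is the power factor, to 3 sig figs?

X_L = ωL = 4.60 Ω
Parallel: admittances add. Y = 1/R + 1/(jωL)
Y = (0.0667 − j0.217) S
|Y| = 0.227 S → |Z| = 1/|Y| = 4.40 Ω, ∠Z = −∠Y = 73.0°
cos φ = cos(73.0°) = 0.293

0.293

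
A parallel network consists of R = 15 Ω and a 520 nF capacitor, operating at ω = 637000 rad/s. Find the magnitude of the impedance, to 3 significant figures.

2.96 Ω

X_C = 1/(ωC) = 3.02 Ω
Parallel: admittances add. Y = 1/R + jωC
Y = (0.0667 + j0.331) S
|Y| = 0.338 S → |Z| = 1/|Y| = 2.96 Ω, ∠Z = −∠Y = -78.6°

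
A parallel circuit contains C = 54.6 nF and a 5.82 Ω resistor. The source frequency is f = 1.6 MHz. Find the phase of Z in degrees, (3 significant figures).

ω = 2πf = 1.005e+07 rad/s
X_C = 1/(ωC) = 1.82 Ω
Parallel: admittances add. Y = 1/R + jωC
Y = (0.172 + j0.549) S
|Y| = 0.575 S → |Z| = 1/|Y| = 1.74 Ω, ∠Z = −∠Y = -72.6°

-72.6°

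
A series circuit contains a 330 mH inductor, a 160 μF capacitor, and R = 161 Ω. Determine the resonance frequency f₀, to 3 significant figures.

21.9 Hz

ω₀ = 1/√(LC) = 1/√(0.33 × 0.00016) = 137.6 rad/s
f₀ = ω₀/(2π) = 21.9 Hz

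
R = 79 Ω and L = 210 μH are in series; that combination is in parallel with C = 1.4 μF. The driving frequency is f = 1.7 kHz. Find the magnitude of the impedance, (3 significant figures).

51.8 Ω

ω = 2πf = 10680 rad/s
X_L = ωL = 2.24 Ω
X_C = 1/(ωC) = 66.9 Ω
Branch 1 (R+jX_L): Z₁ = 79.0 + j2.24 Ω, |Z₁| = 79.0 Ω
Branch 2 (−jX_C): Z₂ = −j66.9 Ω
Parallel: Z = Z₁Z₂/(Z₁+Z₂), |Z| = 51.8 Ω, ∠Z = -49.1°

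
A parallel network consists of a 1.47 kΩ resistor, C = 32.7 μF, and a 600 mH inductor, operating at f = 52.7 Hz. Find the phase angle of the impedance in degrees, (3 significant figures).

ω = 2πf = 331.1 rad/s
X_L = ωL = 199 Ω
X_C = 1/(ωC) = 92.4 Ω
Parallel: admittances add. Y = 1/R + 1/(jωL) + jωC
Y = (0.000680 + j0.00579) S
|Y| = 0.00583 S → |Z| = 1/|Y| = 171 Ω, ∠Z = −∠Y = -83.3°

-83.3°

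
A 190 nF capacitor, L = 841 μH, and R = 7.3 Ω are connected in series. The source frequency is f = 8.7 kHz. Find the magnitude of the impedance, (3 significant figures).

50.8 Ω

ω = 2πf = 54660 rad/s
X_L = ωL = 46.0 Ω
X_C = 1/(ωC) = 96.3 Ω
Net reactance X = X_L − X_C = -50.3 Ω
Z = 7.30 − j50.3 Ω
|Z| = √(7.30² + 50.3²) = 50.8 Ω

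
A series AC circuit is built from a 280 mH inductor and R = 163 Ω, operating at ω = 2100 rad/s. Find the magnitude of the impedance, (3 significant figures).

X_L = ωL = 588 Ω
Z = 163 + j588 Ω
|Z| = √(163² + 588²) = 610 Ω

610 Ω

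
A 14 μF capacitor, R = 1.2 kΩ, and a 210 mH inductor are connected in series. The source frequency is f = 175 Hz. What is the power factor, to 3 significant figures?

0.991

ω = 2πf = 1100 rad/s
X_L = ωL = 231 Ω
X_C = 1/(ωC) = 65.0 Ω
Net reactance X = X_L − X_C = 166 Ω
Z = 1200 + j166 Ω
|Z| = √(1200² + 166²) = 1210 Ω
∠Z = arctan(166/1200) = 7.87°
cos φ = cos(7.87°) = 0.991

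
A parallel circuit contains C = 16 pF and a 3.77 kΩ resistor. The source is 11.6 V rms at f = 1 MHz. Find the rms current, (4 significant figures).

3.290 mA

ω = 2πf = 6.283e+06 rad/s
X_C = 1/(ωC) = 9947 Ω
Parallel: admittances add. Y = 1/R + jωC
Y = (0.0002653 + j0.0001005) S
|Y| = 0.0002837 S → |Z| = 1/|Y| = 3525 Ω, ∠Z = −∠Y = -20.76°
I = V/|Z| = 11.6/3525 = 3.290 mA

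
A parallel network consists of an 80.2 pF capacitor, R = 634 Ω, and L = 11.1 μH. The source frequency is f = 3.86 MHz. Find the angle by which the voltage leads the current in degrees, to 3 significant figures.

48.3°

ω = 2πf = 2.425e+07 rad/s
X_L = ωL = 269 Ω
X_C = 1/(ωC) = 514 Ω
Parallel: admittances add. Y = 1/R + 1/(jωL) + jωC
Y = (0.00158 − j0.00177) S
|Y| = 0.00237 S → |Z| = 1/|Y| = 422 Ω, ∠Z = −∠Y = 48.3°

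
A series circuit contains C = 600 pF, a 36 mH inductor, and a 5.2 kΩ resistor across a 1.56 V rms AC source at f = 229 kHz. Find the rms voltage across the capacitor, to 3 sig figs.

ω = 2πf = 1.439e+06 rad/s
X_L = ωL = 51800 Ω
X_C = 1/(ωC) = 1160 Ω
Net reactance X = X_L − X_C = 50600 Ω
Z = 5200 + j50600 Ω
|Z| = √(5200² + 50600²) = 50900 Ω
I = V/|Z| = 30.6 μA
V_C = I·|Z_C| = 3.06e-05 × 1160 = 0.0355 V

0.0355 V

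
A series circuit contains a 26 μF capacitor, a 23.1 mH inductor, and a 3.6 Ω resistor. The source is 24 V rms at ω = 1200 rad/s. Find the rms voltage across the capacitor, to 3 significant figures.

137 V

X_L = ωL = 27.7 Ω
X_C = 1/(ωC) = 32.1 Ω
Net reactance X = X_L − X_C = -4.33 Ω
Z = 3.60 − j4.33 Ω
|Z| = √(3.60² + 4.33²) = 5.63 Ω
I = V/|Z| = 4.26 A
V_C = I·|Z_C| = 4.26 × 32.1 = 137 V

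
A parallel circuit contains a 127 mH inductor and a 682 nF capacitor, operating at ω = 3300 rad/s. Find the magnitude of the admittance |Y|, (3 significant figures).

X_L = ωL = 419 Ω
X_C = 1/(ωC) = 444 Ω
Parallel: admittances add. Y = 1/(jωL) + jωC
Y = (0 − j0.000135) S
|Y| = 0.000135 S → |Z| = 1/|Y| = 7380 Ω, ∠Z = −∠Y = 90.0°

135 μS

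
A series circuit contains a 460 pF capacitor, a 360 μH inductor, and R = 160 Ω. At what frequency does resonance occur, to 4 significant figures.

ω₀ = 1/√(LC) = 1/√(0.00036 × 4.6e-10) = 2.457e+06 rad/s
f₀ = ω₀/(2π) = 391.1 kHz

391.1 kHz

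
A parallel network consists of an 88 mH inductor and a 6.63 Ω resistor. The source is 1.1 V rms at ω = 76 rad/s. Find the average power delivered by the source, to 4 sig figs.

182.5 mW

X_L = ωL = 6.688 Ω
Parallel: admittances add. Y = 1/R + 1/(jωL)
Y = (0.1508 − j0.1495) S
|Y| = 0.2124 S → |Z| = 1/|Y| = 4.708 Ω, ∠Z = −∠Y = 44.75°
I = V/|Z| = 233.6 mA
P = VI cos φ = 1.1 × 0.2336 × cos(44.75°) = 182.5 mW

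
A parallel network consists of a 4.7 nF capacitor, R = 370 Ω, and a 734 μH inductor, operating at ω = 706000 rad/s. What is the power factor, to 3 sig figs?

X_L = ωL = 518 Ω
X_C = 1/(ωC) = 301 Ω
Parallel: admittances add. Y = 1/R + 1/(jωL) + jωC
Y = (0.00270 + j0.00139) S
|Y| = 0.00304 S → |Z| = 1/|Y| = 329 Ω, ∠Z = −∠Y = -27.2°
cos φ = cos(-27.2°) = 0.889

0.889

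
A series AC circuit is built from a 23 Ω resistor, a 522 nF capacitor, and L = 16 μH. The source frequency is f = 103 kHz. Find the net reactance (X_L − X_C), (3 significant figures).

7.39 Ω

ω = 2πf = 647200 rad/s
X_L = ωL = 10.4 Ω
X_C = 1/(ωC) = 2.96 Ω
X = 10.4 − 2.96 = 7.39 Ω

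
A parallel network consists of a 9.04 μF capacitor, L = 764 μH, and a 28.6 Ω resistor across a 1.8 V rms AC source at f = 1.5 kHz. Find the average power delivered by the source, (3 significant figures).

ω = 2πf = 9425 rad/s
X_L = ωL = 7.20 Ω
X_C = 1/(ωC) = 11.7 Ω
Parallel: admittances add. Y = 1/R + 1/(jωL) + jωC
Y = (0.0350 − j0.0537) S
|Y| = 0.0641 S → |Z| = 1/|Y| = 15.6 Ω, ∠Z = −∠Y = 56.9°
I = V/|Z| = 115 mA
P = VI cos φ = 1.8 × 0.115 × cos(56.9°) = 113 mW

113 mW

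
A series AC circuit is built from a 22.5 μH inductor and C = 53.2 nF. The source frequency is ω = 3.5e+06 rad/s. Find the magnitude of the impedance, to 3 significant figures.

73.4 Ω

X_L = ωL = 78.8 Ω
X_C = 1/(ωC) = 5.37 Ω
Net reactance X = X_L − X_C = 73.4 Ω
Z = j73.4 Ω
|Z| = √(0² + 73.4²) = 73.4 Ω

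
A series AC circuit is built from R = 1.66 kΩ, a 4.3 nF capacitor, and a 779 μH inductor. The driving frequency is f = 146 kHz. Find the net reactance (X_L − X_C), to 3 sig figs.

ω = 2πf = 917300 rad/s
X_L = ωL = 715 Ω
X_C = 1/(ωC) = 254 Ω
X = 715 − 254 = 461 Ω

461 Ω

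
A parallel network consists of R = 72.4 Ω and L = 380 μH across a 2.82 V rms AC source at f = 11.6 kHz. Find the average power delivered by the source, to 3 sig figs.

110 mW

ω = 2πf = 72880 rad/s
X_L = ωL = 27.7 Ω
Parallel: admittances add. Y = 1/R + 1/(jωL)
Y = (0.0138 − j0.0361) S
|Y| = 0.0387 S → |Z| = 1/|Y| = 25.9 Ω, ∠Z = −∠Y = 69.1°
I = V/|Z| = 109 mA
P = VI cos φ = 2.82 × 0.109 × cos(69.1°) = 110 mW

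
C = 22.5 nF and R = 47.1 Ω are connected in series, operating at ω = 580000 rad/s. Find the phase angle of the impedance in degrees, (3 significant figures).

X_C = 1/(ωC) = 76.6 Ω
Z = 47.1 − j76.6 Ω
|Z| = √(47.1² + 76.6²) = 89.9 Ω
∠Z = arctan(-76.6/47.1) = -58.4°

-58.4°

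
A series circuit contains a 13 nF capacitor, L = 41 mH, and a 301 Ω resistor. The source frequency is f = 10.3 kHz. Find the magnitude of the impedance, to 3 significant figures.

1500 Ω

ω = 2πf = 64720 rad/s
X_L = ωL = 2650 Ω
X_C = 1/(ωC) = 1190 Ω
Net reactance X = X_L − X_C = 1460 Ω
Z = 301 + j1460 Ω
|Z| = √(301² + 1460²) = 1500 Ω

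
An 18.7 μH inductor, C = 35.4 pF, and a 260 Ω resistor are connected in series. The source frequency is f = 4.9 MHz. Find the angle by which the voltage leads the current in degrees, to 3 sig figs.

-52.7°

ω = 2πf = 3.079e+07 rad/s
X_L = ωL = 576 Ω
X_C = 1/(ωC) = 918 Ω
Net reactance X = X_L − X_C = -342 Ω
Z = 260 − j342 Ω
|Z| = √(260² + 342²) = 429 Ω
∠Z = arctan(-342/260) = -52.7°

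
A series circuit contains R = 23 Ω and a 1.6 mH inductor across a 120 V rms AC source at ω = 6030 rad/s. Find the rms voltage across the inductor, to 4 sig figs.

X_L = ωL = 9.648 Ω
Z = 23.00 + j9.648 Ω
|Z| = √(23.00² + 9.648²) = 24.94 Ω
I = V/|Z| = 4.811 A
V_L = I·|Z_L| = 4.811 × 9.648 = 46.42 V

46.42 V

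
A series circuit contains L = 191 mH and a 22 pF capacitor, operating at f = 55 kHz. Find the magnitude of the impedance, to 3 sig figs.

ω = 2πf = 345600 rad/s
X_L = ωL = 66000 Ω
X_C = 1/(ωC) = 132000 Ω
Net reactance X = X_L − X_C = -65500 Ω
Z = − j65500 Ω
|Z| = √(0² + 65500²) = 65500 Ω

65500 Ω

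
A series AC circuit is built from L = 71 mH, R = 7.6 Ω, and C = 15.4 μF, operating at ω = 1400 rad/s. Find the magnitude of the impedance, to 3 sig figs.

X_L = ωL = 99.4 Ω
X_C = 1/(ωC) = 46.4 Ω
Net reactance X = X_L − X_C = 53.0 Ω
Z = 7.60 + j53.0 Ω
|Z| = √(7.60² + 53.0²) = 53.6 Ω

53.6 Ω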